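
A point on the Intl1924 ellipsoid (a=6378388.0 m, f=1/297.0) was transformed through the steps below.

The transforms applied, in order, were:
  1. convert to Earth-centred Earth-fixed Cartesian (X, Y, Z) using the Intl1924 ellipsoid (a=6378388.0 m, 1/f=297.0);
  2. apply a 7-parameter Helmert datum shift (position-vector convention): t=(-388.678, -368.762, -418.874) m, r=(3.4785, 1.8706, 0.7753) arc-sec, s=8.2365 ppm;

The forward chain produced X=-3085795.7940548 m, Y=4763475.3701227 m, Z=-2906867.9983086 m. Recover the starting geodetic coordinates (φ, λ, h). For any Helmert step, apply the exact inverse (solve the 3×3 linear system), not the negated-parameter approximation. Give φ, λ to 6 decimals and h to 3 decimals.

start: X=-3085795.7941, Y=4763475.3701, Z=-2906867.9983 m
→ Helmert⁻¹: X=-3085337.4383, Y=4763767.4756, Z=-2906533.5036
→ geod (Bowring, a=6378388.000): φ=-27.27437000°, λ=122.92981900°, h=2668.1580 m

φ=-27.274370°, λ=122.929819°, h=2668.158 m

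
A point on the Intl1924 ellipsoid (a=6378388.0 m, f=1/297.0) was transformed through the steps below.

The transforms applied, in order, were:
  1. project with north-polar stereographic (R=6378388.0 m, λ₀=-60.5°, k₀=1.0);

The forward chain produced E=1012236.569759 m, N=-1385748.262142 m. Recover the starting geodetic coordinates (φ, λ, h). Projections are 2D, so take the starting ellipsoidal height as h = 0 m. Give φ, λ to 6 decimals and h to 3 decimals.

start: E=1012236.5698, N=-1385748.2621 m
→ stereo⁻¹: φ=74.67681200°, λ=-24.35328800°

φ=74.676812°, λ=-24.353288°, h=0.000 m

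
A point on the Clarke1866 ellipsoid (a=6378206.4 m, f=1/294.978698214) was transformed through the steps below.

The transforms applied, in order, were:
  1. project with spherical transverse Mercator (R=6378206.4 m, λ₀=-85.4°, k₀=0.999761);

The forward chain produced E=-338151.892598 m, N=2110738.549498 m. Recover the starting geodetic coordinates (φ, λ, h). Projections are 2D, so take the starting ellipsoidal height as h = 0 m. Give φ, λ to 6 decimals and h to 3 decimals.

φ=18.937763°, λ=-88.610909°, h=0.000 m

start: E=-338151.8926, N=2110738.5495 m
→ tm⁻¹: φ=18.93776300°, λ=-88.61090900°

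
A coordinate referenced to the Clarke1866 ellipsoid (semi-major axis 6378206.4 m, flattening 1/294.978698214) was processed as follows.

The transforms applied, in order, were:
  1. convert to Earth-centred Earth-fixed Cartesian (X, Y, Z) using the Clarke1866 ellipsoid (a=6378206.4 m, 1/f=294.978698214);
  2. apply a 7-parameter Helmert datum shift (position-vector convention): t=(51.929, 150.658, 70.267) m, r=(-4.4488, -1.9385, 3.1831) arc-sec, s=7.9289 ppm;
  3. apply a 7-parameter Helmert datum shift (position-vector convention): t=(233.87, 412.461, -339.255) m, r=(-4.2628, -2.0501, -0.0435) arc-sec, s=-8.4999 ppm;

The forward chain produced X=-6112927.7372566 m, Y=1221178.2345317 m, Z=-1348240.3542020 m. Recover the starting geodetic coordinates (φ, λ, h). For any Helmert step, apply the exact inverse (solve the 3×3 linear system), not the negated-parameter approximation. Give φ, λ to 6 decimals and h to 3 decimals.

φ=-12.280446°, λ=168.707003°, h=722.377 m

start: X=-6112927.7373, Y=1221178.2345, Z=-1348240.3542 m
→ Helmert⁻¹: X=-6113227.2227, Y=1220802.7158, Z=-1347826.5661
→ Helmert⁻¹: X=-6113224.5083, Y=1220765.7893, Z=-1347802.3631
→ geod (Bowring, a=6378206.400): φ=-12.28044600°, λ=168.70700300°, h=722.3770 m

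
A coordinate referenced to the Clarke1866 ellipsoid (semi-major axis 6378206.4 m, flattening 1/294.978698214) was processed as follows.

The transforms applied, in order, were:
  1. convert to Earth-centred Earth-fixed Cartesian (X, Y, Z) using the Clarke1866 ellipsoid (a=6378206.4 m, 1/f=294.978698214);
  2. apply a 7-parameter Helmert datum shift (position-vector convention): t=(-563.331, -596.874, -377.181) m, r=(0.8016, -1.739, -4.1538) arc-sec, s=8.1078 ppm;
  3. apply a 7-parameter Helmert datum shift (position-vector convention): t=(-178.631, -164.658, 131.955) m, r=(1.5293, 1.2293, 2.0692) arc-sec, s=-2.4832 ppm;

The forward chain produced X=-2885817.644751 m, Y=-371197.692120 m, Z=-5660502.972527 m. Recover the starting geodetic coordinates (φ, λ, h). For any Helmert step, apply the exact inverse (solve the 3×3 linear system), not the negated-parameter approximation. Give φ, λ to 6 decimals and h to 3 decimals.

start: X=-2885817.6448, Y=-371197.6921, Z=-5660502.9725 m
→ Helmert⁻¹: X=-2885616.1651, Y=-371046.9773, Z=-5660663.4308
→ Helmert⁻¹: X=-2885069.7019, Y=-370527.1969, Z=-5660214.5939
→ geod (Bowring, a=6378206.400): φ=-62.95933200°, λ=-172.68161000°, h=2795.3200 m

φ=-62.959332°, λ=-172.681610°, h=2795.320 m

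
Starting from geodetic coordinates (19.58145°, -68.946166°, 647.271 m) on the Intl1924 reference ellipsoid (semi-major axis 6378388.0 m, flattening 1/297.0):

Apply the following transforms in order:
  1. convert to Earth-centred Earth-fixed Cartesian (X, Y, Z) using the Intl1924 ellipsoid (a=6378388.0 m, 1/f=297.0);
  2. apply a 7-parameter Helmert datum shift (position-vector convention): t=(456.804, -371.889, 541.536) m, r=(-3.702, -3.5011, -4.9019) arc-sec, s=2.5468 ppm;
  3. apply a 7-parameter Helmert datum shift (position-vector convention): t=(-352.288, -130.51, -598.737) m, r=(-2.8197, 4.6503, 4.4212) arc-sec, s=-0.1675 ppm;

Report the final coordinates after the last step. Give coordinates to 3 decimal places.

X=2160025.829 m, Y=-5611467.327 m, Z=2124456.022 m

start: φ=19.581450°, λ=-68.946166°, h=647.271 m
→ ECEF (a=6378388.000, f=1/297.0): X=2159917.3911, Y=-5611013.7274, Z=2124342.7939
→ Helmert 7p (PV): X=2160210.2912, Y=-5611413.1099, Z=2125027.1079
→ Helmert 7p (PV): X=2160025.8290, Y=-5611467.3270, Z=2124456.0220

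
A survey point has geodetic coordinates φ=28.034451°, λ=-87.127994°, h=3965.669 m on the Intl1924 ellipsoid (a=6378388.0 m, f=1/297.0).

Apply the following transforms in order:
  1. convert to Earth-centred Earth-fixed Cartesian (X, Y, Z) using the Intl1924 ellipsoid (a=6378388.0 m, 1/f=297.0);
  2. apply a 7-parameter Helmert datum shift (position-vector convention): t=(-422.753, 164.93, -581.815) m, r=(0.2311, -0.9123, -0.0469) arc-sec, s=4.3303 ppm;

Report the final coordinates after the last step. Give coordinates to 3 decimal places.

start: φ=28.034451°, λ=-87.127994°, h=3965.669 m
→ ECEF (a=6378388.000, f=1/297.0): X=282475.1095, Y=-5630585.0651, Z=2981781.2944
→ Helmert 7p (PV): X=282039.1111, Y=-5630447.9223, Z=2981207.3322

X=282039.111 m, Y=-5630447.922 m, Z=2981207.332 m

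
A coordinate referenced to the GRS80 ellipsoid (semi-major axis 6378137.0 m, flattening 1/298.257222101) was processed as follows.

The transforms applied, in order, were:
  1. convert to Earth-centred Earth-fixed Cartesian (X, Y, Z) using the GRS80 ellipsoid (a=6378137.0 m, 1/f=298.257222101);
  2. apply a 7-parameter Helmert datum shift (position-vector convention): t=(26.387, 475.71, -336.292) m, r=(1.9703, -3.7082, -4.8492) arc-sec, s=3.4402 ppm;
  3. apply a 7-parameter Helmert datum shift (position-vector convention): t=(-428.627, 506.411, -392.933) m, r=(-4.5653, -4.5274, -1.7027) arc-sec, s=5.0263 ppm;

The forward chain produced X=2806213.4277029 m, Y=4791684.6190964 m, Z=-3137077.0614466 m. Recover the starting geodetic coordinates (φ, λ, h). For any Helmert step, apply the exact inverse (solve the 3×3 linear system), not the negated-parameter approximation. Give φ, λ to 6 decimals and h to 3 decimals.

start: X=2806213.4277, Y=4791684.6191, Z=-3137077.0614 m
→ Helmert⁻¹: X=2806519.5492, Y=4791246.7174, Z=-3136623.9186
→ Helmert⁻¹: X=2806314.4926, Y=4790790.5421, Z=-3136373.0517
→ geod (Bowring, a=6378137.000): φ=-29.62653000°, λ=59.63939100°, h=3881.9370 m

φ=-29.626530°, λ=59.639391°, h=3881.937 m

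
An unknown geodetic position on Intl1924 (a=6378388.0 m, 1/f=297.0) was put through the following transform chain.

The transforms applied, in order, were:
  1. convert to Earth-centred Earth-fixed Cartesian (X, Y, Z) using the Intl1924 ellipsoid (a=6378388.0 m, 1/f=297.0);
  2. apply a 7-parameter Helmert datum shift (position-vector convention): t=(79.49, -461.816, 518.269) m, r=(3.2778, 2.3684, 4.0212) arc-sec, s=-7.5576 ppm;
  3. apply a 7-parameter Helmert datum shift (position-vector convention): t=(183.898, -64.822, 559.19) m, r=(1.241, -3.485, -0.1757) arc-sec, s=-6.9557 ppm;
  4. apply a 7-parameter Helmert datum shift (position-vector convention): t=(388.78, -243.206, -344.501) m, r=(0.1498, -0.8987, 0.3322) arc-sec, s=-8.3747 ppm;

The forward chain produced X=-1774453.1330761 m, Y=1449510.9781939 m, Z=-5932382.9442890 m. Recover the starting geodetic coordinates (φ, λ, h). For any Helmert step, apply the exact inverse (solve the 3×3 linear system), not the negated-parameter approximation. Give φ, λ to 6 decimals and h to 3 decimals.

φ=-69.006180°, λ=140.753150°, h=973.811 m

start: X=-1774453.1331, Y=1449510.9782, Z=-5932382.9443 m
→ Helmert⁻¹: X=-1774880.2882, Y=1449764.8759, Z=-5932081.4425
→ Helmert⁻¹: X=-1775178.0049, Y=1449802.5764, Z=-5932660.6282
→ Helmert⁻¹: X=-1775174.5116, Y=1450215.6737, Z=-5933267.1670
→ geod (Bowring, a=6378388.000): φ=-69.00618000°, λ=140.75315000°, h=973.8110 m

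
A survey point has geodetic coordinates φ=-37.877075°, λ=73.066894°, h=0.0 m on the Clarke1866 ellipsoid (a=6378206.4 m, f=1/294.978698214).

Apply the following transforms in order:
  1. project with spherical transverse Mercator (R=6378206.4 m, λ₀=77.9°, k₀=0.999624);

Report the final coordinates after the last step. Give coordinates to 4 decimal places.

E=-424642.7998 m, N=-4225928.0822 m

start: φ=-37.877075°, λ=73.066894°, h=0.000 m
→ tm (R=6378206.4, λ₀=77.9°): E=-424642.7998, N=-4225928.0822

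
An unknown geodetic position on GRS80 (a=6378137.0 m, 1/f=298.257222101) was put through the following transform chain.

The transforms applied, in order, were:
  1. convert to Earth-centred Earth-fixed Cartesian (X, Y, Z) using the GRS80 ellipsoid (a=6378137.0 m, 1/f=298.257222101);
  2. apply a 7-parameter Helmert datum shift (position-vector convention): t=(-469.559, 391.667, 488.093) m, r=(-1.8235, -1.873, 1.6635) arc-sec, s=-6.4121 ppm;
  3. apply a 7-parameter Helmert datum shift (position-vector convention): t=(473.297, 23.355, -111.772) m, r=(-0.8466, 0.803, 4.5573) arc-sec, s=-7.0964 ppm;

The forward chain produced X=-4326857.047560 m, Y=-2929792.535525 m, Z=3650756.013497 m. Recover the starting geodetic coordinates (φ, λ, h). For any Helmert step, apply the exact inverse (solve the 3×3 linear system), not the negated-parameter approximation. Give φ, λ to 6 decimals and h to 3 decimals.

φ=35.116644°, λ=-145.894804°, h=3396.468 m

start: X=-4326857.0476, Y=-2929792.5355, Z=3650756.0135 m
→ Helmert⁻¹: X=-4327439.9975, Y=-2929756.0543, Z=3650864.8218
→ Helmert⁻¹: X=-4326988.6673, Y=-2930163.8850, Z=3650413.5226
→ geod (Bowring, a=6378137.000): φ=35.11664400°, λ=-145.89480400°, h=3396.4680 m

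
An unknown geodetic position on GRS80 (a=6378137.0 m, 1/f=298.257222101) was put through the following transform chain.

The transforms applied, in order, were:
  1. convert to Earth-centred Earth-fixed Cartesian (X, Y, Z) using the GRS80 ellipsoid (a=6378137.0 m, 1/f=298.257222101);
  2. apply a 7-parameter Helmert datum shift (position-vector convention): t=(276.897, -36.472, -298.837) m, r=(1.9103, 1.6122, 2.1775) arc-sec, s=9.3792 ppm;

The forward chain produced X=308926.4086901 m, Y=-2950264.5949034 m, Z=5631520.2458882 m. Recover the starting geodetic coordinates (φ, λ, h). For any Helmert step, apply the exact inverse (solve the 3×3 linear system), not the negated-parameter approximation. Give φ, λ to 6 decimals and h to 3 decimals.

φ=62.382680°, λ=-84.028853°, h=3819.245 m

start: X=308926.4087, Y=-2950264.5949, Z=5631520.2459 m
→ Helmert⁻¹: X=308571.4536, Y=-2950151.5516, Z=5631795.9958
→ geod (Bowring, a=6378137.000): φ=62.38268000°, λ=-84.02885300°, h=3819.2450 m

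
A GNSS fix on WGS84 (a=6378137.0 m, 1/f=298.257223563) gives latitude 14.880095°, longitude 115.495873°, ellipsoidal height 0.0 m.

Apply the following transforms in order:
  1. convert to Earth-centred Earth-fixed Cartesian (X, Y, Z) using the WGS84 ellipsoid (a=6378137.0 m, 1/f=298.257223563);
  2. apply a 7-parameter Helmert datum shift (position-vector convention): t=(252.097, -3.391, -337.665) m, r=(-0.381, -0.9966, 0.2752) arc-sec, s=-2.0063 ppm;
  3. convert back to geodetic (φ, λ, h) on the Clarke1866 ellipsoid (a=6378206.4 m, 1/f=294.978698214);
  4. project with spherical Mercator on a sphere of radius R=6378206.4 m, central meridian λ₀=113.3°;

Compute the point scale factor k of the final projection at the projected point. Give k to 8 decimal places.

start: φ=14.880095°, λ=115.495873°, h=0.000 m
→ ECEF (a=6378137.000, f=1/298.257223563): X=-2653962.4552, Y=5565179.5791, Z=1627281.3652
→ Helmert 7p (PV): X=-2653720.3211, Y=5565164.4875, Z=1626917.3327
→ geod (Bowring, a=6378206.400): φ=14.87825280°, λ=115.49390235°, h=-261.1314 m
→ into merc (λ₀=113.3°): φ=14.87825280°, λ−λ₀=2.19390235°
scale k = 1.03468940

1.03468940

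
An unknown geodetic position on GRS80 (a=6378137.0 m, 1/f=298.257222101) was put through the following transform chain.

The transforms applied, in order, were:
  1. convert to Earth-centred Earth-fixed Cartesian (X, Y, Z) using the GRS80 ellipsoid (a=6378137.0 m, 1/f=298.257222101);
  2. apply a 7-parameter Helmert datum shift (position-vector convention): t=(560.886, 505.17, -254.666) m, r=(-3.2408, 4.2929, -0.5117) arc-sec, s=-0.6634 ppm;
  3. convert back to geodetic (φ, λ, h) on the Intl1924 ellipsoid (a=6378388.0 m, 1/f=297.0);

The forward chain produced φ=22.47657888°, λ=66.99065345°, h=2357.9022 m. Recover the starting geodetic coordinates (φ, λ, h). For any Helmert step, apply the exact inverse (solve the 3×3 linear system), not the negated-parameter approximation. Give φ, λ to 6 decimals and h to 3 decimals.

start: φ=22.476579°, λ=66.990653°, h=2357.902 m
→ ECEF (a=6378388.000, f=1/297.0): X=2305783.6357, Y=5429623.0594, Z=2424193.4167
→ Helmert⁻¹: X=2305160.3488, Y=5429089.1150, Z=2424582.9684
→ geod (Bowring, a=6378137.000): φ=22.48178400°, λ=66.99419900°, h=2065.2960 m

φ=22.481784°, λ=66.994199°, h=2065.296 m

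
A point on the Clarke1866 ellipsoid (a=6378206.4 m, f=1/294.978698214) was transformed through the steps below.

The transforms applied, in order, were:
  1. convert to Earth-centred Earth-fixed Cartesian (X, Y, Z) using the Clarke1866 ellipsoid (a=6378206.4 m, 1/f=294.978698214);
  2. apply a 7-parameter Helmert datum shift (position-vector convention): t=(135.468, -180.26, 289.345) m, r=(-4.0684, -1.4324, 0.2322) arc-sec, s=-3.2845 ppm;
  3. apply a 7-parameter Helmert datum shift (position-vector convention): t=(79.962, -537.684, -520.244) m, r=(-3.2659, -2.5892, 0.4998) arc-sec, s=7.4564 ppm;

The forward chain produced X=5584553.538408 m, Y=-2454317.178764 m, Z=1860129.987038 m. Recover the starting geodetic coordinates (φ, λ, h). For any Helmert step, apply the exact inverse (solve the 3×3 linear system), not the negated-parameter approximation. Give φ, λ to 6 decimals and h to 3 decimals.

start: X=5584553.5384, Y=-2454317.1788, Z=1860129.9870 m
→ Helmert⁻¹: X=5584449.3457, Y=-2453804.1889, Z=1860527.4046
→ Helmert⁻¹: X=5584342.3750, Y=-2453674.9644, Z=1860156.9925
→ geod (Bowring, a=6378206.400): φ=17.06861600°, λ=-23.71995500°, h=599.3510 m

φ=17.068616°, λ=-23.719955°, h=599.351 m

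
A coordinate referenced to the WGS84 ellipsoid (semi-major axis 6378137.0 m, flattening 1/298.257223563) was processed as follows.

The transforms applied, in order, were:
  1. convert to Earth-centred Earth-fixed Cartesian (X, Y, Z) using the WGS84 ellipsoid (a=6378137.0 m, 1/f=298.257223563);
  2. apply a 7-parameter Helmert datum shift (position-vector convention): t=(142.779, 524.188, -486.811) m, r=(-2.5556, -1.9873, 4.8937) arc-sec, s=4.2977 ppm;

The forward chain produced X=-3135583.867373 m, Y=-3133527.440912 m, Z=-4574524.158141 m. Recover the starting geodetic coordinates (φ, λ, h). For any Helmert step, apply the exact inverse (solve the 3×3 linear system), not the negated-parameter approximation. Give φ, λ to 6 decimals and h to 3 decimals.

start: X=-3135583.8674, Y=-3133527.4409, Z=-4574524.1581 m
→ Helmert⁻¹: X=-3135831.5924, Y=-3133907.0894, Z=-4574026.3054
→ geod (Bowring, a=6378137.000): φ=-46.08682800°, λ=-135.01758700°, h=2887.0350 m

φ=-46.086828°, λ=-135.017587°, h=2887.035 m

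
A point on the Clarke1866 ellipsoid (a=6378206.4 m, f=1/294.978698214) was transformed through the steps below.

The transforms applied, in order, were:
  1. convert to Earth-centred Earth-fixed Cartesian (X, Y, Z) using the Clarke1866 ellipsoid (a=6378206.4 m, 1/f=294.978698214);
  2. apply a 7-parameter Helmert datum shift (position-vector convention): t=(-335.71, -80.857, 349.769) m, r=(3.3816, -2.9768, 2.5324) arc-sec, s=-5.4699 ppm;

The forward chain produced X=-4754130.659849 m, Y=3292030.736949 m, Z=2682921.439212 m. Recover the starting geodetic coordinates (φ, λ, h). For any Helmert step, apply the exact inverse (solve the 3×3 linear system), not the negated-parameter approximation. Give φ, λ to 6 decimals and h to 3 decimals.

start: X=-4754130.6598, Y=3292030.7369, Z=2682921.4392 m
→ Helmert⁻¹: X=-4753741.8175, Y=3292231.9451, Z=2682600.9750
→ geod (Bowring, a=6378206.400): φ=25.03642200°, λ=145.29523400°, h=56.8090 m

φ=25.036422°, λ=145.295234°, h=56.809 m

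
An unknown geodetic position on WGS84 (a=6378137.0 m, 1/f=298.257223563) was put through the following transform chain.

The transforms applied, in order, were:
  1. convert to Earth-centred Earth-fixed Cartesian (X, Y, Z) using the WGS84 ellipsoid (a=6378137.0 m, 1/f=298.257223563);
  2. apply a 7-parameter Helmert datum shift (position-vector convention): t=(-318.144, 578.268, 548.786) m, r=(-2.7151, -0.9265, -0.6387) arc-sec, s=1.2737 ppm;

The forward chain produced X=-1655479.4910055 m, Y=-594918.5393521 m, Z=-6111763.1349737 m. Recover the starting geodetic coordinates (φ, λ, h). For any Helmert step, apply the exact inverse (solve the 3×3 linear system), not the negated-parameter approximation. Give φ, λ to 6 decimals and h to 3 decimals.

start: X=-1655479.4910, Y=-594918.5394, Z=-6111763.1350 m
→ Helmert⁻¹: X=-1655184.8503, Y=-595420.7168, Z=-6112304.5386
→ geod (Bowring, a=6378137.000): φ=-74.04699000°, λ=-160.21478700°, h=1999.3290 m

φ=-74.046990°, λ=-160.214787°, h=1999.329 m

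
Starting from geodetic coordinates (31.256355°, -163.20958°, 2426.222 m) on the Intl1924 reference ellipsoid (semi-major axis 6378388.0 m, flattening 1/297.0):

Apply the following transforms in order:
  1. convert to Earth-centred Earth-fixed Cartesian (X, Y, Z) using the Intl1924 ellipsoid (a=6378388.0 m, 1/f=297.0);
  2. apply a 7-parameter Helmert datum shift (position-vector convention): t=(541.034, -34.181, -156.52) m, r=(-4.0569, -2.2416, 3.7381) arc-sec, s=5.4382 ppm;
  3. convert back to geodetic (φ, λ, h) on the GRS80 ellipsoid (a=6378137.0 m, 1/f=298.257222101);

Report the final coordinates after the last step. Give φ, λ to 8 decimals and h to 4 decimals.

start: φ=31.256355°, λ=-163.209580°, h=2426.222 m
→ ECEF (a=6378388.000, f=1/297.0): X=-5226852.6548, Y=-1577126.2977, Z=3291530.7415
→ Helmert 7p (PV): X=-5226347.2345, Y=-1577199.0418, Z=3291366.3376
→ geod (Bowring, a=6378137.000): φ=31.25652352°, λ=-163.20731673°, h=2171.7061 m

φ=31.25652352°, λ=-163.20731673°, h=2171.7061 m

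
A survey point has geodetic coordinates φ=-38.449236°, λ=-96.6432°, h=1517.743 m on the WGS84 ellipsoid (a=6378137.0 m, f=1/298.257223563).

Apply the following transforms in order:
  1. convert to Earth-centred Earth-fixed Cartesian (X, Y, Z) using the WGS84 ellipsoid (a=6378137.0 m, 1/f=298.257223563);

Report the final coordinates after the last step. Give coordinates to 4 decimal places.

X=-578750.2652 m, Y=-4969174.4952 m, Z=-3945561.5444 m

start: φ=-38.449236°, λ=-96.643200°, h=1517.743 m
→ ECEF (a=6378137.000, f=1/298.257223563): X=-578750.2652, Y=-4969174.4952, Z=-3945561.5444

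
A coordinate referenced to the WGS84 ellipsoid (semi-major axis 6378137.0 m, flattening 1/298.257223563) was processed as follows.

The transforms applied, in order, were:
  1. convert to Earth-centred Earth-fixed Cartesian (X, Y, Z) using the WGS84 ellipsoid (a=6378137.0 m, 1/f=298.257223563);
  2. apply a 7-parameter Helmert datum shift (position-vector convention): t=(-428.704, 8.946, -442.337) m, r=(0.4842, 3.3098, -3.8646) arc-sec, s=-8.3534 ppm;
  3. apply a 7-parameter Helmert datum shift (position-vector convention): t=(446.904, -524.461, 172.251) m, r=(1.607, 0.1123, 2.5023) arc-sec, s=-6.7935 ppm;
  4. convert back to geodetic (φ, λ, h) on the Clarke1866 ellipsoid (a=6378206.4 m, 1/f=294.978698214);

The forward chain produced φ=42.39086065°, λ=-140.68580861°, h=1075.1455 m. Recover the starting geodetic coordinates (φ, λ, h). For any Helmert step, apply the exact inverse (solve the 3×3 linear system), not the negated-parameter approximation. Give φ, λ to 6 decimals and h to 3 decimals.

start: φ=42.390861°, λ=-140.685809°, h=1075.146 m
→ ECEF (a=6378206.400, f=1/294.978698214): X=-3650828.6841, Y=-2989679.0090, Z=4278292.5514
→ Helmert⁻¹: X=-3651338.9847, Y=-2989097.2277, Z=4278170.6640
→ Helmert⁻¹: X=-3650953.4286, Y=-2989189.5039, Z=4278597.1748
→ geod (Bowring, a=6378137.000): φ=42.39205000°, λ=-140.69136700°, h=1084.2220 m

φ=42.392050°, λ=-140.691367°, h=1084.222 m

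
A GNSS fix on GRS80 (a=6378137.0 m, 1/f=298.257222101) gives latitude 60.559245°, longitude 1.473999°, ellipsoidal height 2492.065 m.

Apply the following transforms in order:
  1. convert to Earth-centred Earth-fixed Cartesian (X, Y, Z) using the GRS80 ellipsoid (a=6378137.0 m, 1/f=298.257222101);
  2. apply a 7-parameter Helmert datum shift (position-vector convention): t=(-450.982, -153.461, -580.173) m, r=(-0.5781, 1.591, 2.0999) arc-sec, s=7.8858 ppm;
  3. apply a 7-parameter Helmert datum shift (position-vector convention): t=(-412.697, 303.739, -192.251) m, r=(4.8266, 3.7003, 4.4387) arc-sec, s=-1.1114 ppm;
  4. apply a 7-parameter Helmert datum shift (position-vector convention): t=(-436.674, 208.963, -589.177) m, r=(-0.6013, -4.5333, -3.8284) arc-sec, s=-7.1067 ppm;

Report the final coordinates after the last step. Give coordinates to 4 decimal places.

start: φ=60.559245°, λ=1.473999°, h=2492.065 m
→ ECEF (a=6378137.000, f=1/298.257222101): X=3143176.3540, Y=80879.6252, Z=5533538.2442
→ Helmert 7p (PV): X=3142792.0177, Y=80774.3107, Z=5532977.2361
→ Helmert 7p (PV): X=3142473.3487, Y=81016.1193, Z=5532724.3456
→ Helmert 7p (PV): X=3141894.2481, Y=81182.3096, Z=5532164.6780

X=3141894.2481 m, Y=81182.3096 m, Z=5532164.6780 m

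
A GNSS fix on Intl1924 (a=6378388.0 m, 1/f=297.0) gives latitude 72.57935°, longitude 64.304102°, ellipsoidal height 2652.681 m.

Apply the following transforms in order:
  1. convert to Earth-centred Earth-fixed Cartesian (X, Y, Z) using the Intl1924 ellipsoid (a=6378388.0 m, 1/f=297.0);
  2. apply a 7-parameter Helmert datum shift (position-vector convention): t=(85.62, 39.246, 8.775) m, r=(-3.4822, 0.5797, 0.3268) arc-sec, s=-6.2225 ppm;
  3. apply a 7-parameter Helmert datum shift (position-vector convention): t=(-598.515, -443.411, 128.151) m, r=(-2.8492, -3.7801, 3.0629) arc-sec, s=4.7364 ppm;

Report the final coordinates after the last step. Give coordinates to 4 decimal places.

X=830241.7056 m, Y=1726547.1392 m, Z=6066116.1280 m

start: φ=72.579350°, λ=64.304102°, h=2652.681 m
→ ECEF (a=6378388.000, f=1/297.0): X=830878.3339, Y=1726754.0152, Z=6066028.3287
→ Helmert 7p (PV): X=830973.0962, Y=1726886.2400, Z=6065967.8715
→ Helmert 7p (PV): X=830241.7056, Y=1726547.1392, Z=6066116.1280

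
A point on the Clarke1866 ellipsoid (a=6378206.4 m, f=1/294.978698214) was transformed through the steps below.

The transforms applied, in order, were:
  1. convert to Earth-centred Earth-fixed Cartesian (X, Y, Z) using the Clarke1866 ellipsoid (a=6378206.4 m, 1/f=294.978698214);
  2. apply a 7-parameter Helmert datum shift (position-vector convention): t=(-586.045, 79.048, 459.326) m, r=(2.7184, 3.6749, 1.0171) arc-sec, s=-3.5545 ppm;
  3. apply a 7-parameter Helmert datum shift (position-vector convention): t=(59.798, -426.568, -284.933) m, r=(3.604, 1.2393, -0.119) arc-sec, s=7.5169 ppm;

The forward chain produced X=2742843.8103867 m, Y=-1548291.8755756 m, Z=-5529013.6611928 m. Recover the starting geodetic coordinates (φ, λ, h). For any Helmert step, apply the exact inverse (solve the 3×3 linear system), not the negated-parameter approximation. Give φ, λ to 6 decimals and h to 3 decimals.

start: X=2742843.8104, Y=-1548291.8756, Z=-5529013.6612 m
→ Helmert⁻¹: X=2742797.5061, Y=-1547948.6904, Z=-5528643.6432
→ Helmert⁻¹: X=2743484.1766, Y=-1548119.6374, Z=-5529053.3405
→ geod (Bowring, a=6378206.400): φ=-60.49501600°, λ=-29.43558600°, h=1612.4570 m

φ=-60.495016°, λ=-29.435586°, h=1612.457 m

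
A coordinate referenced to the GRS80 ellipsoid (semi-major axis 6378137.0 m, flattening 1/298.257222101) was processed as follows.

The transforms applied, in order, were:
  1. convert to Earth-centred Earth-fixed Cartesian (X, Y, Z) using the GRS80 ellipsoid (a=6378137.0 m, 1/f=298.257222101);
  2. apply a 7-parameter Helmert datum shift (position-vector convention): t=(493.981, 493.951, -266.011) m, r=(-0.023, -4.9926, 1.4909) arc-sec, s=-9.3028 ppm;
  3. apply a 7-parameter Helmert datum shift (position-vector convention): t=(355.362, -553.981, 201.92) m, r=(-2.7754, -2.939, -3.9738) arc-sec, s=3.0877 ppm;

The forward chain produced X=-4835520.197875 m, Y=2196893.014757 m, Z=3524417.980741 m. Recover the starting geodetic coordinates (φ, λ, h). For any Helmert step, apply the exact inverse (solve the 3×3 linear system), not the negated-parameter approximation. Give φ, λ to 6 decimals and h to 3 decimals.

φ=33.743943°, λ=155.570315°, h=3339.103 m

start: X=-4835520.1979, Y=2196893.0148, Z=3524417.9807 m
→ Helmert⁻¹: X=-4835852.7437, Y=2197299.6241, Z=3524303.6493
→ Helmert⁻¹: X=-4836290.5224, Y=2196860.6739, Z=3524719.7555
→ geod (Bowring, a=6378137.000): φ=33.74394300°, λ=155.57031500°, h=3339.1030 m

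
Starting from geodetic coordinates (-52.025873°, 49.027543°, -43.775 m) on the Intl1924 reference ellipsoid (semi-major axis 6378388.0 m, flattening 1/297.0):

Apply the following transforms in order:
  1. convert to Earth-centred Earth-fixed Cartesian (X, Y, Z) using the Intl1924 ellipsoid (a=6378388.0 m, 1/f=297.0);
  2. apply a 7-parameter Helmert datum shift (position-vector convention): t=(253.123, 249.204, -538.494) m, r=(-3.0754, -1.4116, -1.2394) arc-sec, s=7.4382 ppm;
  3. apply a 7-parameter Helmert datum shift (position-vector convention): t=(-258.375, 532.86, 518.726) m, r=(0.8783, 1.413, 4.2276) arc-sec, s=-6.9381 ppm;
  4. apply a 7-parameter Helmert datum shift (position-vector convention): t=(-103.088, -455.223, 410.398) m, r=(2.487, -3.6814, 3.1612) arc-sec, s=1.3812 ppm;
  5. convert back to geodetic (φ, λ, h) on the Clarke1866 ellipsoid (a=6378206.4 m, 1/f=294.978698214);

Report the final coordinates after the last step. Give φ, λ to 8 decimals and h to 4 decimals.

φ=-52.02301618°, λ=49.03265004°, h=40.6861 m

start: φ=-52.025873°, λ=49.027543°, h=-43.775 m
→ ECEF (a=6378388.000, f=1/297.0): X=2578757.2760, Y=2969402.6317, Z=-5004639.2886
→ Helmert 7p (PV): X=2579081.6731, Y=2969583.8079, Z=-5005241.6340
→ Helmert 7p (PV): X=2578710.2523, Y=2970170.2378, Z=-5004693.2040
→ Helmert 7p (PV): X=2578654.5289, Y=2969818.9816, Z=-5004207.8814
→ geod (Bowring, a=6378206.400): φ=-52.02301618°, λ=49.03265004°, h=40.6861 m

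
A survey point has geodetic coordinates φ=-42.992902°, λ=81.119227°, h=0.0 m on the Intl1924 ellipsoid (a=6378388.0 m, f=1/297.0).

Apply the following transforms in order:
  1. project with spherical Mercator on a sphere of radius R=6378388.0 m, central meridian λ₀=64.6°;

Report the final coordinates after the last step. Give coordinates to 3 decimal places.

E=1838984.305 m, N=-5311100.522 m

start: φ=-42.992902°, λ=81.119227°, h=0.000 m
→ merc (R=6378388.0, λ₀=64.6°): E=1838984.3050, N=-5311100.5219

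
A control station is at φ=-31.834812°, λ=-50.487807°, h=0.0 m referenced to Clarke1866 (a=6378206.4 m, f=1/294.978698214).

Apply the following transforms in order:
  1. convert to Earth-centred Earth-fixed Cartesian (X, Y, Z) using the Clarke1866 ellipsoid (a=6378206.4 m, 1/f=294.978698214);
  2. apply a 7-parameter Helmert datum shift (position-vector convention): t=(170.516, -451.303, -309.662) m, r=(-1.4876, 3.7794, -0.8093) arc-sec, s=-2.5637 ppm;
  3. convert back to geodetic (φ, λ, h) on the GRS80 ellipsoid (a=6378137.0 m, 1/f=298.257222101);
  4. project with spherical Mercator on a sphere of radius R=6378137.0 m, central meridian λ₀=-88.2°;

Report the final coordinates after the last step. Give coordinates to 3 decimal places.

E=4197820.510 m, N=-3741467.214 m

start: φ=-31.834812°, λ=-50.487807°, h=0.000 m
→ ECEF (a=6378206.400, f=1/294.978698214): X=3450888.1712, Y=-4184447.4820, Z=-3344704.7170
→ Helmert 7p (PV): X=3450972.1371, Y=-4184925.7194, Z=-3345038.8563
→ geod (Bowring, a=6378137.000): φ=-31.83344284°, λ=-50.49033676°, h=538.4630 m
→ merc (R=6378137.0, λ₀=-88.2°): E=4197820.5100, N=-3741467.2139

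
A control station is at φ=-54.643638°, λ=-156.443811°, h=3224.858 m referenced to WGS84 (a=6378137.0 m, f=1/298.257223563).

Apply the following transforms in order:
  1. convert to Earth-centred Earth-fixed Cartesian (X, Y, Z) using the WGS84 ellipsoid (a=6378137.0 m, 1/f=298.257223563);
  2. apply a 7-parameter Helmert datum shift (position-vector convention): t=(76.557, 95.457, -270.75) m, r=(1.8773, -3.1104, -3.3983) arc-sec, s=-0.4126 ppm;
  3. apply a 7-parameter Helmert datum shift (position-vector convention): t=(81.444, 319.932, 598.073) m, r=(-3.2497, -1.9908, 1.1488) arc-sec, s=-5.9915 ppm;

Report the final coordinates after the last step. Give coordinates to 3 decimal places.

start: φ=-54.643638°, λ=-156.443811°, h=3224.858 m
→ ECEF (a=6378137.000, f=1/298.257223563): X=-3392484.7126, Y=-1479051.9756, Z=-5181158.7551
→ Helmert 7p (PV): X=-3392352.9938, Y=-1478852.8599, Z=-5181491.9862
→ Helmert 7p (PV): X=-3392192.9783, Y=-1478624.5950, Z=-5180872.3108

X=-3392192.978 m, Y=-1478624.595 m, Z=-5180872.311 m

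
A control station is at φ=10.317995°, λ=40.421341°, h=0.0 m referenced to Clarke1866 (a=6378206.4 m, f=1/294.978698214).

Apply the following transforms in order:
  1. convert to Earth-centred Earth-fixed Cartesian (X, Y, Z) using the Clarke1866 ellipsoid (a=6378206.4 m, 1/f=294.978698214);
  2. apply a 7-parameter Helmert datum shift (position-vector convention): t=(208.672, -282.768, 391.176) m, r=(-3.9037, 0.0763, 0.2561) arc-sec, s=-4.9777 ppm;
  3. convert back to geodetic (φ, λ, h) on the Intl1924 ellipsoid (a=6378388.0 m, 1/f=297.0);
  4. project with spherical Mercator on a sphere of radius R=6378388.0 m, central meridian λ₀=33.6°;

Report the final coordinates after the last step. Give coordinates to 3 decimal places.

start: φ=10.317995°, λ=40.421341°, h=0.000 m
→ ECEF (a=6378206.400, f=1/294.978698214): X=4777704.7145, Y=4069214.9132, Z=1134798.9538
→ Helmert 7p (PV): X=4777884.9720, Y=4068939.2986, Z=1135105.7016
→ geod (Bowring, a=6378388.000): φ=10.32032513°, λ=40.41835826°, h=-172.1396 m
→ merc (R=6378388.0, λ₀=33.6°): E=759046.0397, N=1155161.9994

E=759046.040 m, N=1155161.999 m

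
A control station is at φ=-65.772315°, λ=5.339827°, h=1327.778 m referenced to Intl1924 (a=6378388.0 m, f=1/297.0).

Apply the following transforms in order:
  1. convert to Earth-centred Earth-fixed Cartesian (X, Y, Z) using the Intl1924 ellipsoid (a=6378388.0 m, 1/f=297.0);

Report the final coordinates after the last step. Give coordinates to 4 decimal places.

X=2613957.8959 m, Y=244322.2917 m, Z=-5794917.5411 m

start: φ=-65.772315°, λ=5.339827°, h=1327.778 m
→ ECEF (a=6378388.000, f=1/297.0): X=2613957.8959, Y=244322.2917, Z=-5794917.5411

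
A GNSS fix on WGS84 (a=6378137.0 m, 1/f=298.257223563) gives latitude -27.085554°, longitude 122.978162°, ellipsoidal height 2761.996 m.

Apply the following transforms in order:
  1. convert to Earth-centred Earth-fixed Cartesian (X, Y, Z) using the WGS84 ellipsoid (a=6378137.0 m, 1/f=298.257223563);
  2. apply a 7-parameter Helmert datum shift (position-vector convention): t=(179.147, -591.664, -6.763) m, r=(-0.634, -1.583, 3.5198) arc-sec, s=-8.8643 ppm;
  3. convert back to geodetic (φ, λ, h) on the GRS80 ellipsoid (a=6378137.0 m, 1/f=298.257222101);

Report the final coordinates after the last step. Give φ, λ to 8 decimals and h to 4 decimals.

start: φ=-27.085554°, λ=122.978162°, h=2761.996 m
→ ECEF (a=6378137.000, f=1/298.257223563): X=-3094474.7023, Y=4769051.6321, Z=-2887916.4655
→ Helmert 7p (PV): X=-3094327.3422, Y=4768356.0122, Z=-2887936.0364
→ geod (Bowring, a=6378137.000): φ=-27.08843773°, λ=122.98073250°, h=2179.9640 m

φ=-27.08843773°, λ=122.98073250°, h=2179.9640 m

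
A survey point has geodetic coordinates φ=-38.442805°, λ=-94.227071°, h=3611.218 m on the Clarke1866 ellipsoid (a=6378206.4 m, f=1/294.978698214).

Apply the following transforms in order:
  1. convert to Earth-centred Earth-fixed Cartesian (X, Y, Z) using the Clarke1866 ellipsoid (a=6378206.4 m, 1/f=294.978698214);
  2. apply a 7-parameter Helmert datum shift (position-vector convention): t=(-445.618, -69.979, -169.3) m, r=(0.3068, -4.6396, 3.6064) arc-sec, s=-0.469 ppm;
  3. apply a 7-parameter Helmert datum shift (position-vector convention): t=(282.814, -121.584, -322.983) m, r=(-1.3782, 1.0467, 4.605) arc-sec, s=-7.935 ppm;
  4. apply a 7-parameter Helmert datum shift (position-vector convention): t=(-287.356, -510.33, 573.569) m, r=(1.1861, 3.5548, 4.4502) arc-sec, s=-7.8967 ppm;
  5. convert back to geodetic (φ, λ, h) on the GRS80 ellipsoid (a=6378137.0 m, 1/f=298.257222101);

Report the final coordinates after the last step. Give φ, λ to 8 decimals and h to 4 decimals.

φ=-38.43607919°, λ=-94.22809436°, h=4008.7026 m

start: φ=-38.442805°, λ=-94.227071°, h=3611.218 m
→ ECEF (a=6378206.400, f=1/294.978698214): X=-368913.6222, Y=-4991359.2925, Z=-3946108.6392
→ Helmert 7p (PV): X=-369183.0352, Y=-4991427.5113, Z=-3946291.8108
→ Helmert 7p (PV): X=-368805.8812, Y=-4991544.0982, Z=-3946548.2556
→ Helmert 7p (PV): X=-369050.6471, Y=-4992000.2746, Z=-3945965.8689
→ geod (Bowring, a=6378137.000): φ=-38.43607919°, λ=-94.22809436°, h=4008.7026 m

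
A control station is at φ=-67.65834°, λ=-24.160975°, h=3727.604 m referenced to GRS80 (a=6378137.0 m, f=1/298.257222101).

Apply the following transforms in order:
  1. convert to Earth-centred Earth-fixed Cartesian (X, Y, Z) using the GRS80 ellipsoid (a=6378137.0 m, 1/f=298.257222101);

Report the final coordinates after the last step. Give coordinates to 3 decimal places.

X=2219778.577 m, Y=-995791.307 m, Z=-5880160.594 m

start: φ=-67.658340°, λ=-24.160975°, h=3727.604 m
→ ECEF (a=6378137.000, f=1/298.257222101): X=2219778.5769, Y=-995791.3071, Z=-5880160.5939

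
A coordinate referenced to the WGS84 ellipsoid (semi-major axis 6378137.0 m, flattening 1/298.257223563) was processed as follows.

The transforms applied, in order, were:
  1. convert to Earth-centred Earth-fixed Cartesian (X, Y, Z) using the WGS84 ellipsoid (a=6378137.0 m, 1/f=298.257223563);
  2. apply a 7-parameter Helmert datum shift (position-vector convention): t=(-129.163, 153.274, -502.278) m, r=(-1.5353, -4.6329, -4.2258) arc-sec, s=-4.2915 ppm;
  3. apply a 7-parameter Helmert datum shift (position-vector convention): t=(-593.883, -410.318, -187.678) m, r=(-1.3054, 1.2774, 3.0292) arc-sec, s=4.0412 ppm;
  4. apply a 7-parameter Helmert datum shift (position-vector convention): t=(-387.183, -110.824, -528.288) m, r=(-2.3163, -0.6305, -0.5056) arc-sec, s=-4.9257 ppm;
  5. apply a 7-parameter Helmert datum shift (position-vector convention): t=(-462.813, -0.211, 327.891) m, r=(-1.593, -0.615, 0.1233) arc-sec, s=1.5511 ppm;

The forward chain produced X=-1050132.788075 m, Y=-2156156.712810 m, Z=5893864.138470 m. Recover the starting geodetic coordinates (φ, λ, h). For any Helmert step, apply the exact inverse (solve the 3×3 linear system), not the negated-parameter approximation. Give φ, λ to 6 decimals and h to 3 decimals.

start: X=-1050132.7881, Y=-2156156.7128, Z=5893864.1385 m
→ Helmert⁻¹: X=-1049652.0637, Y=-2156198.0460, Z=5893513.5832
→ Helmert⁻¹: X=-1049246.7472, Y=-2156166.6029, Z=5894049.8977
→ Helmert⁻¹: X=-1048716.7888, Y=-2155769.4746, Z=5894193.6179
→ Helmert⁻¹: X=-1048415.5543, Y=-2155997.3564, Z=5894728.6937
→ geod (Bowring, a=6378137.000): φ=68.00225700°, λ=-115.93266700°, h=3819.4490 m

φ=68.002257°, λ=-115.932667°, h=3819.449 m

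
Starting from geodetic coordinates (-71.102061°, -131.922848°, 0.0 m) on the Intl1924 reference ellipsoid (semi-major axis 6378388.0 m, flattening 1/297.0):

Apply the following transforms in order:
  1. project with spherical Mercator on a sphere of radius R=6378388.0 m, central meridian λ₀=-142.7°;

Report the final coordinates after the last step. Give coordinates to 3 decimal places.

E=1199754.285 m, N=-11437709.931 m

start: φ=-71.102061°, λ=-131.922848°, h=0.000 m
→ merc (R=6378388.0, λ₀=-142.7°): E=1199754.2851, N=-11437709.9309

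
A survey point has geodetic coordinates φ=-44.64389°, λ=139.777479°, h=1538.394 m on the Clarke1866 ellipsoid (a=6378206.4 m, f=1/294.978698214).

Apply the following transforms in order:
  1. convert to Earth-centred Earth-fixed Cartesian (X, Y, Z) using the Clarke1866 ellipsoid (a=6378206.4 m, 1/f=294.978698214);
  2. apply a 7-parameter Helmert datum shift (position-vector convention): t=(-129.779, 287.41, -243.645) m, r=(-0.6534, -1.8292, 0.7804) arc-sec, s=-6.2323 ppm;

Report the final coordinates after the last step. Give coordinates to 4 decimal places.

X=-3471688.2642 m, Y=2936318.3799 m, Z=-4460412.7239 m

start: φ=-44.643890°, λ=139.777479°, h=1538.394 m
→ ECEF (a=6378206.400, f=1/294.978698214): X=-3471608.5662, Y=2936076.5318, Z=-4460156.7884
→ Helmert 7p (PV): X=-3471688.2642, Y=2936318.3799, Z=-4460412.7239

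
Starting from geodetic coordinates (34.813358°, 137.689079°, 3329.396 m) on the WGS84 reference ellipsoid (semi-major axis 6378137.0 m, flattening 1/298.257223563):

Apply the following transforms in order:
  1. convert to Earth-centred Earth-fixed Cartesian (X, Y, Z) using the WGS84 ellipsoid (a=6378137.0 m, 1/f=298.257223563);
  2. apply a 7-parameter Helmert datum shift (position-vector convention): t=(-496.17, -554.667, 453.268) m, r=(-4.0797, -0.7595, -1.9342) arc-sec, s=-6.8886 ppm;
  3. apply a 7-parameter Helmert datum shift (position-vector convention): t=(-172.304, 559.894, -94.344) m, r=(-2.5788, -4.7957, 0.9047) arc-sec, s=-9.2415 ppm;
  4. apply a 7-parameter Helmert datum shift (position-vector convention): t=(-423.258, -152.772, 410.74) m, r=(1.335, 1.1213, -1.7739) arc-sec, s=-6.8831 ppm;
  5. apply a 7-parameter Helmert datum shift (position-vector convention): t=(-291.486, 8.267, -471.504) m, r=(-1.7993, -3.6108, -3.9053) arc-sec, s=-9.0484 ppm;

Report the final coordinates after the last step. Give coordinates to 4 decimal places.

X=-3879984.2132 m, Y=3530694.9238 m, Z=3622695.9082 m

start: φ=34.813358°, λ=137.689079°, h=3329.396 m
→ ECEF (a=6378137.000, f=1/298.257223563): X=-3878698.8954, Y=3530696.1106, Z=3622787.1235
→ Helmert 7p (PV): X=-3879148.5782, Y=3530225.1478, Z=3623131.3207
→ Helmert 7p (PV): X=-3879384.7546, Y=3530780.7004, Z=3622869.1676
→ Helmert 7p (PV): X=-3879731.2509, Y=3530613.5405, Z=3623298.9120
→ Helmert 7p (PV): X=-3879984.2132, Y=3530694.9238, Z=3622695.9082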